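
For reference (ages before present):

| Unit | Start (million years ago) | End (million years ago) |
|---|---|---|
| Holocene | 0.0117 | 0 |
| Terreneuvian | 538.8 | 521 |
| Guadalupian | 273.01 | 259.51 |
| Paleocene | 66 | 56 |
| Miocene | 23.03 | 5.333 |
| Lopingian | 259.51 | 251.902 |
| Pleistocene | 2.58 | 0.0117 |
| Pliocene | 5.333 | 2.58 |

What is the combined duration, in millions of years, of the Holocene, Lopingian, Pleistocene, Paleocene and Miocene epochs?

Duration is start − end for each: (0.0117 − 0) + (259.51 − 251.902) + (2.58 − 0.0117) + (66 − 56) + (23.03 − 5.333).
That is 0.0117 + 7.608 + 2.5683 + 10 + 17.697, which totals 37.885 million years.

37.885 million years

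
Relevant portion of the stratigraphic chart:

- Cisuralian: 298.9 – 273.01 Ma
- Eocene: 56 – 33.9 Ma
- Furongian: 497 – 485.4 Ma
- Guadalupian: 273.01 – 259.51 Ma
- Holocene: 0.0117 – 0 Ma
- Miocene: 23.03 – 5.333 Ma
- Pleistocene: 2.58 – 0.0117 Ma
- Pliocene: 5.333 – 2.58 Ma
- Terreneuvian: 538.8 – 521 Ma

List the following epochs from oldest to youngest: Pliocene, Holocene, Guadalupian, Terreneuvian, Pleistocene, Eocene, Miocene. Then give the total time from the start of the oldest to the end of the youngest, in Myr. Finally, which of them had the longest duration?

From the excerpt: Pliocene 5.333–2.58; Holocene 0.0117–0; Guadalupian 273.01–259.51; Terreneuvian 538.8–521; Pleistocene 2.58–0.0117; Eocene 56–33.9; Miocene 23.03–5.333 (Ma).
Larger Ma is earlier, so the oldest is Terreneuvian and the youngest is Holocene; oldest to youngest: Terreneuvian, Guadalupian, Eocene, Miocene, Pliocene, Pleistocene, Holocene.
Oldest start 538.8 minus youngest end 0 gives 538.8 Myr overall.
Individual lengths (start − end): Guadalupian 13.5; Miocene 17.697; Terreneuvian 17.8; Pliocene 2.753; Holocene 0.0117; Pleistocene 2.5683; Eocene 22.1. The largest is Eocene at 22.1 Myr.

Terreneuvian, Guadalupian, Eocene, Miocene, Pliocene, Pleistocene, Holocene; total span 538.8 Myr; longest is Eocene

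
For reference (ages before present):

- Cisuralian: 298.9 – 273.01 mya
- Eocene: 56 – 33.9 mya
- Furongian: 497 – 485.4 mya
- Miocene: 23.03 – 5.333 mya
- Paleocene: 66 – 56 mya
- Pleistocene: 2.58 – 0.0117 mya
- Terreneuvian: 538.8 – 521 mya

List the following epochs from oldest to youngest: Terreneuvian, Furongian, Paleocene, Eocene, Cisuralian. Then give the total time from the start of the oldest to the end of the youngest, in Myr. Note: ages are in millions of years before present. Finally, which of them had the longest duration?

Terreneuvian, Furongian, Cisuralian, Paleocene, Eocene; total span 504.9 Myr; longest is Cisuralian

From the excerpt: Terreneuvian 538.8–521; Furongian 497–485.4; Paleocene 66–56; Eocene 56–33.9; Cisuralian 298.9–273.01 (Ma).
Larger Ma is earlier, so the oldest is Terreneuvian and the youngest is Eocene; oldest to youngest: Terreneuvian, Furongian, Cisuralian, Paleocene, Eocene.
Oldest start 538.8 minus youngest end 33.9 gives 504.9 Myr overall.
Individual lengths (start − end): Paleocene 10; Eocene 22.1; Cisuralian 25.89; Terreneuvian 17.8; Furongian 11.6. The largest is Cisuralian at 25.89 Myr.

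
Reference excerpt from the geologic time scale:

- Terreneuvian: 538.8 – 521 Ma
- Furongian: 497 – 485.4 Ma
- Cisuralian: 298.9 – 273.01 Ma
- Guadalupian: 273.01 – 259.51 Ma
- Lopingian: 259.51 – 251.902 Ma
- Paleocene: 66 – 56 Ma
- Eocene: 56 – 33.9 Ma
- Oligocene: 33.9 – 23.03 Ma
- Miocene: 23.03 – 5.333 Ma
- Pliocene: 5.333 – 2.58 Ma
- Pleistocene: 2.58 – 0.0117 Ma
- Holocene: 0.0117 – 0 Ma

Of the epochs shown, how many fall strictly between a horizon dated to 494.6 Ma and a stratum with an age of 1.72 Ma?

8

494.6 Ma sits inside the Furongian (497–485.4) and 1.72 Ma inside the Pleistocene (2.58–0.0117); neither of those is wholly between the two dates.
The listed epochs lying completely between them are Cisuralian, Guadalupian, Lopingian, Paleocene, Eocene, Oligocene, Miocene, Pliocene — 8 in all.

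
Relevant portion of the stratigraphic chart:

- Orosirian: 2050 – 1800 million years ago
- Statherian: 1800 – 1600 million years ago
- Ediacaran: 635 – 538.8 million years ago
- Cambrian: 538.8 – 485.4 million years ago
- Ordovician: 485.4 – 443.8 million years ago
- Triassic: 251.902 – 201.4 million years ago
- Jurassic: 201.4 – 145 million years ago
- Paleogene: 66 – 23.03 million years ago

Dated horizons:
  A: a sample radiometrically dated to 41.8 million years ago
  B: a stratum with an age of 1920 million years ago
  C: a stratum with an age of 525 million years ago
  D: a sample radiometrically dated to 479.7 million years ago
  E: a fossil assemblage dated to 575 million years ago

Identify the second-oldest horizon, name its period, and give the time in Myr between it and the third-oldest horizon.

E, in the Ediacaran; 50 million years to C

Larger Ma means older, so oldest first: B 1920 > E 575 > C 525 > D 479.7 > A 41.8.
Counting 2 along gives E (575 Ma); the excerpt puts that inside the Ediacaran, 635–538.8 Ma.
Next in line is C (525 Ma), and 575 − 525 = 50 Myr.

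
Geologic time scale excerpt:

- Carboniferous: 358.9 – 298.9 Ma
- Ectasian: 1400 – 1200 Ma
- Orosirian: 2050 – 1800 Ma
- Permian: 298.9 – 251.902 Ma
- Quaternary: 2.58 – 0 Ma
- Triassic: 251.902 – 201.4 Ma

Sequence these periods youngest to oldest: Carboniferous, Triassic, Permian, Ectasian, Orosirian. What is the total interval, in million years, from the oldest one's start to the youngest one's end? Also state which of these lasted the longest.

Triassic, Permian, Carboniferous, Ectasian, Orosirian; total span 1848.6 Myr; longest is Orosirian

Start ages (Ma): Orosirian 2050, Ectasian 1400, Carboniferous 358.9, Permian 298.9, Triassic 251.902.
Ordered youngest to oldest: Triassic, Permian, Carboniferous, Ectasian, Orosirian.
Span = 2050 − 201.4 = 1848.6 Myr.
Durations: Permian 46.998, Ectasian 200, Orosirian 250, Carboniferous 60, Triassic 50.502 → longest is Orosirian (250 Myr).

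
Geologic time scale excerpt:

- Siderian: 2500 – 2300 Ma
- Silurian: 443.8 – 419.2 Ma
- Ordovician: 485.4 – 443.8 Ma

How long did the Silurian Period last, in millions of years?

443.8 − 419.2 = 24.6 million years.

24.6 million years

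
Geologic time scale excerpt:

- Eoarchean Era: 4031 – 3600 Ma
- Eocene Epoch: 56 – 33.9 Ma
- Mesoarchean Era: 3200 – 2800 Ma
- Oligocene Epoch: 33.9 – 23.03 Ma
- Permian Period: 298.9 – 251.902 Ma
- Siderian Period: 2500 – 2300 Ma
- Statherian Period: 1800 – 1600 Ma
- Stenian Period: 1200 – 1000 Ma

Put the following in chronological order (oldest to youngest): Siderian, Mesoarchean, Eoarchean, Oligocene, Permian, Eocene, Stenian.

Read off each span (Ma): Siderian 2500–2300; Mesoarchean 3200–2800; Eoarchean 4031–3600; Oligocene 33.9–23.03; Permian 298.9–251.902; Eocene 56–33.9; Stenian 1200–1000.
Larger Ma is older, so oldest→youngest is Eoarchean, Mesoarchean, Siderian, Stenian, Permian, Eocene, Oligocene.

Eoarchean, Mesoarchean, Siderian, Stenian, Permian, Eocene, Oligocene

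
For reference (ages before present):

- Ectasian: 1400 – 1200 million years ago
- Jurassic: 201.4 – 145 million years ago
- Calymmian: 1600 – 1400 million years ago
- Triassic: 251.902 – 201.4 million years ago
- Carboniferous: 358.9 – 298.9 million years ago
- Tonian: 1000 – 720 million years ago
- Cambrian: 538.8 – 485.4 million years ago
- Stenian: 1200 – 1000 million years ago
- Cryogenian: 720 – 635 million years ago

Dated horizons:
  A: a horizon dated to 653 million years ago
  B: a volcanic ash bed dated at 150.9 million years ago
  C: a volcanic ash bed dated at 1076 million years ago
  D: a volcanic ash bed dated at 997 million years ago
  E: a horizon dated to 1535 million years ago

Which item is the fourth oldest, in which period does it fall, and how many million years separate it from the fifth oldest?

A, in the Cryogenian; 502.1 million years to B

Larger Ma means older, so oldest first: E 1535 > C 1076 > D 997 > A 653 > B 150.9.
Counting 4 along gives A (653 Ma); the excerpt puts that inside the Cryogenian, 720–635 Ma.
Next in line is B (150.9 Ma), and 653 − 150.9 = 502.1 Myr.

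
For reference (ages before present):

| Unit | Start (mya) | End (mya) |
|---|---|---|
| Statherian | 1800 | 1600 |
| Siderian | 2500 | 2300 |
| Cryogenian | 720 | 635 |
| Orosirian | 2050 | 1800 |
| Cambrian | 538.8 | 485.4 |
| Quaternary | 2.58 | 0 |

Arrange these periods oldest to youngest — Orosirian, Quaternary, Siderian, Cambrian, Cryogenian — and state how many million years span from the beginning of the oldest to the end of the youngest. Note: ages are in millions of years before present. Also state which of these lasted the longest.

Start ages (Ma): Siderian 2500, Orosirian 2050, Cryogenian 720, Cambrian 538.8, Quaternary 2.58.
Ordered oldest to youngest: Siderian, Orosirian, Cryogenian, Cambrian, Quaternary.
Span = 2500 − 0 = 2500 Myr.
Durations: Cambrian 53.4, Cryogenian 85, Orosirian 250, Siderian 200, Quaternary 2.58 → longest is Orosirian (250 Myr).

Siderian, Orosirian, Cryogenian, Cambrian, Quaternary; total span 2500 Myr; longest is Orosirian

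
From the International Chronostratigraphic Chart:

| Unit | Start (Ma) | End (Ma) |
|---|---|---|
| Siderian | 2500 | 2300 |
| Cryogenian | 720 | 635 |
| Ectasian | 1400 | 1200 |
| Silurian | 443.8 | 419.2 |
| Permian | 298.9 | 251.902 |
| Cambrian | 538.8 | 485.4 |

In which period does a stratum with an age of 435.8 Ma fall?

435.8 Ma lies between 443.8 and 419.2 Ma, so it falls in the Silurian.

Silurian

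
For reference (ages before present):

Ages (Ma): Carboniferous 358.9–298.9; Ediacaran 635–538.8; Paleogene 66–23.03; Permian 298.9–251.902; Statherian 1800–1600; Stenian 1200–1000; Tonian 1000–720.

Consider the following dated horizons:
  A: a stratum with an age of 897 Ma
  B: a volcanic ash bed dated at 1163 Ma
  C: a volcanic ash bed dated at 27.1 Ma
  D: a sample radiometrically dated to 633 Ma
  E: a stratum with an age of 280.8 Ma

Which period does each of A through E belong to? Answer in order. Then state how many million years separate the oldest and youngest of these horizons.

A — Tonian; B — Stenian; C — Paleogene; D — Ediacaran; E — Permian; span 1135.9 million years

A: 897 Ma lies in 1000–720 Ma, so Tonian.
B: 1163 Ma lies in 1200–1000 Ma, so Stenian.
C: 27.1 Ma lies in 66–23.03 Ma, so Paleogene.
D: 633 Ma lies in 635–538.8 Ma, so Ediacaran.
E: 280.8 Ma lies in 298.9–251.902 Ma, so Permian.
Oldest = 1163 Ma, youngest = 27.1 Ma → span 1135.9 Myr.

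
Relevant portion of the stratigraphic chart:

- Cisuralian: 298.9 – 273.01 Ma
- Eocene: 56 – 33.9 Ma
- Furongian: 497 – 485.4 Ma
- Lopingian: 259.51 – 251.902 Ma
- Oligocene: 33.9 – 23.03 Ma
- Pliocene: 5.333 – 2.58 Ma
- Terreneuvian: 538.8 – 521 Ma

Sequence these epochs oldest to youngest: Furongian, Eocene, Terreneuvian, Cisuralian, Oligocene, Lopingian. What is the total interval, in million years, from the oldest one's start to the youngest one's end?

Terreneuvian, Furongian, Cisuralian, Lopingian, Eocene, Oligocene; total span 515.77 Myr

Start ages (Ma): Terreneuvian 538.8, Furongian 497, Cisuralian 298.9, Lopingian 259.51, Eocene 56, Oligocene 33.9.
Ordered oldest to youngest: Terreneuvian, Furongian, Cisuralian, Lopingian, Eocene, Oligocene.
Span = 538.8 − 23.03 = 515.77 Myr.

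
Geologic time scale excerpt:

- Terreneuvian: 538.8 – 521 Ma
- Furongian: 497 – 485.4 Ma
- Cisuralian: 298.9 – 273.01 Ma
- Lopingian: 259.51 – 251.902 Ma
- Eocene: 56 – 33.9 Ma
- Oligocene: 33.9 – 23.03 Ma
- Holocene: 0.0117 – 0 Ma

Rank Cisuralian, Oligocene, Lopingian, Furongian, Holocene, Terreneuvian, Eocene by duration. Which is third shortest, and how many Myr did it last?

Durations: Cisuralian 25.89; Oligocene 10.87; Lopingian 7.608; Furongian 11.6; Holocene 0.0117; Terreneuvian 17.8; Eocene 22.1 Myr.
Sorted shortest-first: Holocene (0.0117), Lopingian (7.608), Oligocene (10.87), Furongian (11.6), Terreneuvian (17.8), Eocene (22.1), Cisuralian (25.89).
The third shortest is Oligocene at 10.87 Myr.

Oligocene, 10.87 million years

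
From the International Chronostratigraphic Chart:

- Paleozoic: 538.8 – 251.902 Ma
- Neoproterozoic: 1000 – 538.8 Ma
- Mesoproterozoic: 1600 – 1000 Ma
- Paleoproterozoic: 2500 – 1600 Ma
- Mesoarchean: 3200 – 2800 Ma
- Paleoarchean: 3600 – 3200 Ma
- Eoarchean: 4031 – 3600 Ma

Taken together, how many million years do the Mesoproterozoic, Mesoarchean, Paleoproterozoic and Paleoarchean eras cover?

2300 million years

Each duration: Mesoproterozoic = 600; Mesoarchean = 400; Paleoproterozoic = 900; Paleoarchean = 400.
Sum: 600 + 400 + 900 + 400 = 2300 Myr.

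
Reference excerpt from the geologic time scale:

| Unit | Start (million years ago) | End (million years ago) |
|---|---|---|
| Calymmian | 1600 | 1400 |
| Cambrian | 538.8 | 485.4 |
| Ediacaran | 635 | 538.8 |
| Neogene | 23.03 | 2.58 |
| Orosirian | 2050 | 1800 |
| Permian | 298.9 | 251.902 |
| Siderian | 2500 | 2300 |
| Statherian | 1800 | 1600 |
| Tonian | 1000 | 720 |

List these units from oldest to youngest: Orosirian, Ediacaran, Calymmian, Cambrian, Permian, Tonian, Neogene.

Orosirian, then Calymmian, then Tonian, then Ediacaran, then Cambrian, then Permian, then Neogene

Read off each span (Ma): Orosirian 2050–1800; Ediacaran 635–538.8; Calymmian 1600–1400; Cambrian 538.8–485.4; Permian 298.9–251.902; Tonian 1000–720; Neogene 23.03–2.58.
Larger Ma is older, so oldest→youngest is Orosirian, Calymmian, Tonian, Ediacaran, Cambrian, Permian, Neogene.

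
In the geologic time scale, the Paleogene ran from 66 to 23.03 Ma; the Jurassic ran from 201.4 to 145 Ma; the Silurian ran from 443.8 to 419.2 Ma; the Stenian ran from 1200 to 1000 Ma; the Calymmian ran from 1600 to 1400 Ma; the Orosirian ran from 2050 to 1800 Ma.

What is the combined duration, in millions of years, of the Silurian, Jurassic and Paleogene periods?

123.97 million years

Duration is start − end for each: (443.8 − 419.2) + (201.4 − 145) + (66 − 23.03).
That is 24.6 + 56.4 + 42.97, which totals 123.97 million years.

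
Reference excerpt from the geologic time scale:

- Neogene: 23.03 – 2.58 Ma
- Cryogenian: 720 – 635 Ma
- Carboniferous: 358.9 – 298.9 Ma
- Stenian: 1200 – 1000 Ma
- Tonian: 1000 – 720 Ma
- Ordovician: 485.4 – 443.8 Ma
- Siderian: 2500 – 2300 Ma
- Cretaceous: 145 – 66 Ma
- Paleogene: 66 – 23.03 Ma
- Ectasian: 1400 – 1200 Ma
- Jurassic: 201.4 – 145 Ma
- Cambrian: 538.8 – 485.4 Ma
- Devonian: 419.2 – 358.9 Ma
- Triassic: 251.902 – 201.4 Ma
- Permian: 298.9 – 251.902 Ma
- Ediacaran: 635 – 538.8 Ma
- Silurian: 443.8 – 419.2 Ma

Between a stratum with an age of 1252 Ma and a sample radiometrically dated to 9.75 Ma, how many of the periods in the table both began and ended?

14

The older date is 1252 Ma and the younger is 9.75 Ma.
Periods with start < 1252 and end > 9.75 Ma: Stenian (1200–1000), Tonian (1000–720), Cryogenian (720–635), Ediacaran (635–538.8), Cambrian (538.8–485.4), Ordovician (485.4–443.8), Silurian (443.8–419.2), Devonian (419.2–358.9), Carboniferous (358.9–298.9), Permian (298.9–251.902), Triassic (251.902–201.4), Jurassic (201.4–145), Cretaceous (145–66), Paleogene (66–23.03).
That is 14 complete periods.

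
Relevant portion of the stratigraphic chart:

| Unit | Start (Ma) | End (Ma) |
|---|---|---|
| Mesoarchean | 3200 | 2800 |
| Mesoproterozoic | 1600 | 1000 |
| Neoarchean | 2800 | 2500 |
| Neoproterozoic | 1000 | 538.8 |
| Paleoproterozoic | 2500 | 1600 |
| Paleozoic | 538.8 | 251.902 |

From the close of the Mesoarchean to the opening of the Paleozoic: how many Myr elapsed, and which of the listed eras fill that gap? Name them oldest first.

2261.2 million years; Neoarchean, Paleoproterozoic, Mesoproterozoic, Neoproterozoic

The Mesoarchean closes at 2800 Ma and the Paleozoic opens at 538.8 Ma, so the interval is 2800 − 538.8 = 2261.2 Myr.
An era fits inside if it starts at or after 2800 Ma and ends at or before 538.8 Ma; oldest first that gives Neoarchean, Paleoproterozoic, Mesoproterozoic, Neoproterozoic.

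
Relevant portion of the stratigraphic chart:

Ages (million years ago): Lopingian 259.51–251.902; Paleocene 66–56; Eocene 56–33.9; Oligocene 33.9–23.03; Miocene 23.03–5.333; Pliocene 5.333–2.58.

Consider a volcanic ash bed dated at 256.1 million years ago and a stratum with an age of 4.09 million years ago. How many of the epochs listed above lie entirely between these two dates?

4

The older date is 256.1 Ma and the younger is 4.09 Ma.
Epochs with start < 256.1 and end > 4.09 Ma: Paleocene (66–56), Eocene (56–33.9), Oligocene (33.9–23.03), Miocene (23.03–5.333).
That is 4 complete epochs.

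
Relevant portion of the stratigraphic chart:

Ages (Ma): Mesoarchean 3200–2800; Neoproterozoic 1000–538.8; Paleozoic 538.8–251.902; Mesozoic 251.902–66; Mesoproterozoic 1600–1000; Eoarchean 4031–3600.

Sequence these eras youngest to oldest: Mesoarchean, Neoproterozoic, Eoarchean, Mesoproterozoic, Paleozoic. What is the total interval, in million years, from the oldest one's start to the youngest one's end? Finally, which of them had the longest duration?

From the excerpt: Mesoarchean 3200–2800; Neoproterozoic 1000–538.8; Eoarchean 4031–3600; Mesoproterozoic 1600–1000; Paleozoic 538.8–251.902 (Ma).
Larger Ma is earlier, so the oldest is Eoarchean and the youngest is Paleozoic; youngest to oldest: Paleozoic, Neoproterozoic, Mesoproterozoic, Mesoarchean, Eoarchean.
Oldest start 4031 minus youngest end 251.902 gives 3779.098 Myr overall.
Individual lengths (start − end): Neoproterozoic 461.2; Mesoproterozoic 600; Paleozoic 286.898; Eoarchean 431; Mesoarchean 400. The largest is Mesoproterozoic at 600 Myr.

Paleozoic → Neoproterozoic → Mesoproterozoic → Mesoarchean → Eoarchean; total span 3779.098 Myr; longest is Mesoproterozoic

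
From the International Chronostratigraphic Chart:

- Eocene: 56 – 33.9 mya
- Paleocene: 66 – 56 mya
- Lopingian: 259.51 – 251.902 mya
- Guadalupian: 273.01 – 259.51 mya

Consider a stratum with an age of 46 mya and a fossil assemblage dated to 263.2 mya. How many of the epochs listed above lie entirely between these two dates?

2

263.2 Ma sits inside the Guadalupian (273.01–259.51) and 46 Ma inside the Eocene (56–33.9); neither of those is wholly between the two dates.
The listed epochs lying completely between them are Lopingian, Paleocene — 2 in all.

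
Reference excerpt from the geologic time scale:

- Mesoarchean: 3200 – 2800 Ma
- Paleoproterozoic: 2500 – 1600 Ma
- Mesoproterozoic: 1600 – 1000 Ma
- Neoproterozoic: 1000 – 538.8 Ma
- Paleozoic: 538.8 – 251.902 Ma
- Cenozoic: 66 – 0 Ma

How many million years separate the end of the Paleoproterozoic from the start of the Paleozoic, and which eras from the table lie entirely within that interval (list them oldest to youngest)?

1061.2 million years; Mesoproterozoic, Neoproterozoic

End of Paleoproterozoic = 1600 Ma; start of Paleozoic = 538.8 Ma.
Gap = 1600 − 538.8 = 1061.2 Myr.
Eras wholly inside 1600–538.8 Ma: Mesoproterozoic (1600–1000), Neoproterozoic (1000–538.8).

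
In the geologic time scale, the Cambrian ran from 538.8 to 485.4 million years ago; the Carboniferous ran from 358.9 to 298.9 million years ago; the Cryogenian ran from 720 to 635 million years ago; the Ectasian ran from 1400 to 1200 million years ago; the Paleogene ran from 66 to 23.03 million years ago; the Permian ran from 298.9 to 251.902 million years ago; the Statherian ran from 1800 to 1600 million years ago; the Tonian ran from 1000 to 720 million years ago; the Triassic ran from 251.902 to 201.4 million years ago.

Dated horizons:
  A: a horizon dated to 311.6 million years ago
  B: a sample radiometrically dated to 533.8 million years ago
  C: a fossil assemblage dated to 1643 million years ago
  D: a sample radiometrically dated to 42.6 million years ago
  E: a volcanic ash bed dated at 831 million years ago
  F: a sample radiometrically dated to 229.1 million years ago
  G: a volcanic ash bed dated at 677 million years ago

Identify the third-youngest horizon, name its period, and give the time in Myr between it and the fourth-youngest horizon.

A, in the Carboniferous; 222.2 million years to B

Sorted youngest-first by Ma: D (42.6), F (229.1), A (311.6), B (533.8), G (677), E (831), C (1643).
The third youngest is A at 311.6 Ma, which lies in 358.9–298.9 Ma: the Carboniferous.
The fourth youngest is B at 533.8 Ma; separation = |311.6 − 533.8| = 222.2 Myr.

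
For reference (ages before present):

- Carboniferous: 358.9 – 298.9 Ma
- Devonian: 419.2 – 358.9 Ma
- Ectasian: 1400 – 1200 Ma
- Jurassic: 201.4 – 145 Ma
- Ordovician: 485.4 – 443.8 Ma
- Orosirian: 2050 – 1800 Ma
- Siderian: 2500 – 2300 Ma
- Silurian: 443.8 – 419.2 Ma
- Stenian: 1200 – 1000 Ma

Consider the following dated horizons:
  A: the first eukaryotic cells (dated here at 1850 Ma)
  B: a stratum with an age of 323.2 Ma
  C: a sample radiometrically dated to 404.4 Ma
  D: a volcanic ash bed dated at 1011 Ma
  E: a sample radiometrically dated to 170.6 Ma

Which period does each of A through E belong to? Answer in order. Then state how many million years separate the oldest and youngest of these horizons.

A — Orosirian; B — Carboniferous; C — Devonian; D — Stenian; E — Jurassic; span 1679.4 million years

A: 1850 Ma lies in 2050–1800 Ma, so Orosirian.
B: 323.2 Ma lies in 358.9–298.9 Ma, so Carboniferous.
C: 404.4 Ma lies in 419.2–358.9 Ma, so Devonian.
D: 1011 Ma lies in 1200–1000 Ma, so Stenian.
E: 170.6 Ma lies in 201.4–145 Ma, so Jurassic.
Oldest = 1850 Ma, youngest = 170.6 Ma → span 1679.4 Myr.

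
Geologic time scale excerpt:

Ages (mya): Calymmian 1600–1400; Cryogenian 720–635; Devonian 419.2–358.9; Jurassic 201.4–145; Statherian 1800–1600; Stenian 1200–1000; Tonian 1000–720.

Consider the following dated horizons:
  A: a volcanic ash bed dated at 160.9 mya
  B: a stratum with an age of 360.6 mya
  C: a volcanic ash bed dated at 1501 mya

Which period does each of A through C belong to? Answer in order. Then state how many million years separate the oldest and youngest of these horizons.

A — Jurassic; B — Devonian; C — Calymmian; span 1340.1 million years

Match each age against the start–end ranges in the excerpt: A = 160.9 Ma → Jurassic (201.4–145); B = 360.6 Ma → Devonian (419.2–358.9); C = 1501 Ma → Calymmian (1600–1400).
The largest age is 1501 Ma and the smallest is 160.9 Ma; their difference is 1340.1 Myr.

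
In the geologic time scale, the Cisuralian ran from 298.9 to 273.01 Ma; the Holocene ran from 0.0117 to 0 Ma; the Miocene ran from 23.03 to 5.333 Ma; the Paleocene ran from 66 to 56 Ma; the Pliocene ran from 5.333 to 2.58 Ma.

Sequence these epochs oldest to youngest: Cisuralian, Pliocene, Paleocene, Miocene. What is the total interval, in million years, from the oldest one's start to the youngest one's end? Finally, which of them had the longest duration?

Start ages (Ma): Cisuralian 298.9, Paleocene 66, Miocene 23.03, Pliocene 5.333.
Ordered oldest to youngest: Cisuralian, Paleocene, Miocene, Pliocene.
Span = 298.9 − 2.58 = 296.32 Myr.
Durations: Cisuralian 25.89, Miocene 17.697, Paleocene 10, Pliocene 2.753 → longest is Cisuralian (25.89 Myr).

Cisuralian → Paleocene → Miocene → Pliocene; total span 296.32 Myr; longest is Cisuralian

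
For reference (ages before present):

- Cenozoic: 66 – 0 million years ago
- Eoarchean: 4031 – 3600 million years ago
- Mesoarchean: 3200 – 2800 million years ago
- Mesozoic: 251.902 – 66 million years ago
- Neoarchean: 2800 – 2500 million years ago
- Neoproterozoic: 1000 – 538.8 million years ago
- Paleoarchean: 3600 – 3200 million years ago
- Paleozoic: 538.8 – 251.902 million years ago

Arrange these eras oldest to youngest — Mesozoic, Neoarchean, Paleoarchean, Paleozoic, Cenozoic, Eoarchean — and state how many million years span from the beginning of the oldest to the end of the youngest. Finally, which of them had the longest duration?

Eoarchean → Paleoarchean → Neoarchean → Paleozoic → Mesozoic → Cenozoic; total span 4031 Myr; longest is Eoarchean

From the excerpt: Mesozoic 251.902–66; Neoarchean 2800–2500; Paleoarchean 3600–3200; Paleozoic 538.8–251.902; Cenozoic 66–0; Eoarchean 4031–3600 (Ma).
Larger Ma is earlier, so the oldest is Eoarchean and the youngest is Cenozoic; oldest to youngest: Eoarchean, Paleoarchean, Neoarchean, Paleozoic, Mesozoic, Cenozoic.
Oldest start 4031 minus youngest end 0 gives 4031 Myr overall.
Individual lengths (start − end): Paleozoic 286.898; Mesozoic 185.902; Paleoarchean 400; Cenozoic 66; Neoarchean 300; Eoarchean 431. The largest is Eoarchean at 431 Myr.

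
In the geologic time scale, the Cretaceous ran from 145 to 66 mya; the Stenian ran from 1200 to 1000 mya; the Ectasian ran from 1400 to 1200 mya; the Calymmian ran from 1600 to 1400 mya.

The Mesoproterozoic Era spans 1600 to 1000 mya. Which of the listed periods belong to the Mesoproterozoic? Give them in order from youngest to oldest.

Periods with both bounds inside 1600–1000 Ma: Stenian (1200–1000), Ectasian (1400–1200), Calymmian (1600–1400).

Stenian, Ectasian, Calymmian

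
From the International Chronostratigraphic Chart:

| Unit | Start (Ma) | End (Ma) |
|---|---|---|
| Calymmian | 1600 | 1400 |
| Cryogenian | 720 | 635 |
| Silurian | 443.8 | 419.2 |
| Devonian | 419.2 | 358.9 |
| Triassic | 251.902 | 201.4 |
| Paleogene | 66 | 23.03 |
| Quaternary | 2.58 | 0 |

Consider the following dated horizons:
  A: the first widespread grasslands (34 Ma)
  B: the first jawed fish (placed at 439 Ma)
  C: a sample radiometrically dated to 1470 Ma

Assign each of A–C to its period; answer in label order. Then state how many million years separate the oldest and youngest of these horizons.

Match each age against the start–end ranges in the excerpt: A = 34 Ma → Paleogene (66–23.03); B = 439 Ma → Silurian (443.8–419.2); C = 1470 Ma → Calymmian (1600–1400).
The largest age is 1470 Ma and the smallest is 34 Ma; their difference is 1436 Myr.

A — Paleogene; B — Silurian; C — Calymmian; span 1436 million years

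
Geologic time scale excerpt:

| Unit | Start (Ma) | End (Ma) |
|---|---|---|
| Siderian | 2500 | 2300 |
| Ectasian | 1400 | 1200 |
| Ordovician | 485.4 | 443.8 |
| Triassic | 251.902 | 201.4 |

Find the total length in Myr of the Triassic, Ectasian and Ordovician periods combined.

292.102 million years

Each duration: Triassic = 50.502; Ectasian = 200; Ordovician = 41.6.
Sum: 50.502 + 200 + 41.6 = 292.102 Myr.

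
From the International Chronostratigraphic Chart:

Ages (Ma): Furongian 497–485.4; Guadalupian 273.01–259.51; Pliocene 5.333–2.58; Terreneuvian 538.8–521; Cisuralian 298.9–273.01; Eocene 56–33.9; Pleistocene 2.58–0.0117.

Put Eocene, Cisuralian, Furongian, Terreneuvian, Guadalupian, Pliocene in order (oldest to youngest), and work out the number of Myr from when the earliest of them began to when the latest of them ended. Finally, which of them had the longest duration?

Terreneuvian, Furongian, Cisuralian, Guadalupian, Eocene, Pliocene; total span 536.22 Myr; longest is Cisuralian

Start ages (Ma): Terreneuvian 538.8, Furongian 497, Cisuralian 298.9, Guadalupian 273.01, Eocene 56, Pliocene 5.333.
Ordered oldest to youngest: Terreneuvian, Furongian, Cisuralian, Guadalupian, Eocene, Pliocene.
Span = 538.8 − 2.58 = 536.22 Myr.
Durations: Pliocene 2.753, Cisuralian 25.89, Furongian 11.6, Guadalupian 13.5, Eocene 22.1, Terreneuvian 17.8 → longest is Cisuralian (25.89 Myr).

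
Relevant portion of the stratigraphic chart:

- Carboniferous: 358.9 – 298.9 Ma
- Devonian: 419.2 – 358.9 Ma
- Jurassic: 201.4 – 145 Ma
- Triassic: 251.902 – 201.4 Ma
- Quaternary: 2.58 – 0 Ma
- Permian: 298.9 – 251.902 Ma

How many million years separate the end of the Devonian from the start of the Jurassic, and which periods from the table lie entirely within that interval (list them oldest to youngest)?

157.5 million years; Carboniferous, Permian, Triassic

End of Devonian = 358.9 Ma; start of Jurassic = 201.4 Ma.
Gap = 358.9 − 201.4 = 157.5 Myr.
Periods wholly inside 358.9–201.4 Ma: Carboniferous (358.9–298.9), Permian (298.9–251.902), Triassic (251.902–201.4).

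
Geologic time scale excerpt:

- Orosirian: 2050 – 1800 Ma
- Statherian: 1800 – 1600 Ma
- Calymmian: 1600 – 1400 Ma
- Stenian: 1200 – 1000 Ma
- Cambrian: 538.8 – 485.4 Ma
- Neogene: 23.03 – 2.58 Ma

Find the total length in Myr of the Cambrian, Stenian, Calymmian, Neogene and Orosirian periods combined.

Duration is start − end for each: (538.8 − 485.4) + (1200 − 1000) + (1600 − 1400) + (23.03 − 2.58) + (2050 − 1800).
That is 53.4 + 200 + 200 + 20.45 + 250, which totals 723.85 million years.

723.85 million years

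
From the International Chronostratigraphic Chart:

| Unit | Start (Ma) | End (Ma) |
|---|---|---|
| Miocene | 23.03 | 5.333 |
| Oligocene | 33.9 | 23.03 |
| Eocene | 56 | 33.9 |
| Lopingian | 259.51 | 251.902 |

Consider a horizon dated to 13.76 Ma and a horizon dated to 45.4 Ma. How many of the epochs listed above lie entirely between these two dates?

45.4 Ma sits inside the Eocene (56–33.9) and 13.76 Ma inside the Miocene (23.03–5.333); neither of those is wholly between the two dates.
The listed epochs lying completely between them are Oligocene — 1 in all.

1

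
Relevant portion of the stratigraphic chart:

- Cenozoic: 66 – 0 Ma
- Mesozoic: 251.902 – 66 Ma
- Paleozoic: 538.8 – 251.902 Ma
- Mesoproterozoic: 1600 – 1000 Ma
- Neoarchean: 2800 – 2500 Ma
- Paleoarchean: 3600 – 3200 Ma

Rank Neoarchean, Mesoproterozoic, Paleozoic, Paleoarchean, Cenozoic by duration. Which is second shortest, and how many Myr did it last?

Paleozoic, 286.898 million years

Start − end for each: Neoarchean 2800 − 2500 = 300; Mesoproterozoic 1600 − 1000 = 600; Paleozoic 538.8 − 251.902 = 286.898; Paleoarchean 3600 − 3200 = 400; Cenozoic 66 − 0 = 66.
Ranking these from shortest: Cenozoic < Paleozoic < Neoarchean < Paleoarchean < Mesoproterozoic.
Position 2 in that ranking is Paleozoic, which lasted 286.898 Myr.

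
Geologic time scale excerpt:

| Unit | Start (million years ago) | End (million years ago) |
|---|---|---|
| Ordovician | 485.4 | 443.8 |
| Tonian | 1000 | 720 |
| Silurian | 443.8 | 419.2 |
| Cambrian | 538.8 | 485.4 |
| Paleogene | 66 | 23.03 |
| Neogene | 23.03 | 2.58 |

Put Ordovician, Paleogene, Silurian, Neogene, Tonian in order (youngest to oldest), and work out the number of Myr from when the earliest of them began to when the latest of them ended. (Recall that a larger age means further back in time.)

Start ages (Ma): Tonian 1000, Ordovician 485.4, Silurian 443.8, Paleogene 66, Neogene 23.03.
Ordered youngest to oldest: Neogene, Paleogene, Silurian, Ordovician, Tonian.
Span = 1000 − 2.58 = 997.42 Myr.

Neogene → Paleogene → Silurian → Ordovician → Tonian; total span 997.42 Myr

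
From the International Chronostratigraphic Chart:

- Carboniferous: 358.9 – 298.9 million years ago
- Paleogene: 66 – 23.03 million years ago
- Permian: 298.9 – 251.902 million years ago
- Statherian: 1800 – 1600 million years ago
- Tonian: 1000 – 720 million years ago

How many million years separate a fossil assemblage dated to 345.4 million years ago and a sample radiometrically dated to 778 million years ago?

432.6 million years

778 − 345.4 = 432.6 million years.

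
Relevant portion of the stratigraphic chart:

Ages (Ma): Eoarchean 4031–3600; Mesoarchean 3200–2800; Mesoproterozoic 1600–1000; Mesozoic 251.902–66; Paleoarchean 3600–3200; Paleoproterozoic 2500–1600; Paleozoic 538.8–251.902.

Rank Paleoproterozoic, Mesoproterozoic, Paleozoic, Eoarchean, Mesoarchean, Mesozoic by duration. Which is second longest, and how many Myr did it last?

Mesoproterozoic, 600 million years

Start − end for each: Paleoproterozoic 2500 − 1600 = 900; Mesoproterozoic 1600 − 1000 = 600; Paleozoic 538.8 − 251.902 = 286.898; Eoarchean 4031 − 3600 = 431; Mesoarchean 3200 − 2800 = 400; Mesozoic 251.902 − 66 = 185.902.
Ranking these from longest: Paleoproterozoic > Mesoproterozoic > Eoarchean > Mesoarchean > Paleozoic > Mesozoic.
Position 2 in that ranking is Mesoproterozoic, which lasted 600 Myr.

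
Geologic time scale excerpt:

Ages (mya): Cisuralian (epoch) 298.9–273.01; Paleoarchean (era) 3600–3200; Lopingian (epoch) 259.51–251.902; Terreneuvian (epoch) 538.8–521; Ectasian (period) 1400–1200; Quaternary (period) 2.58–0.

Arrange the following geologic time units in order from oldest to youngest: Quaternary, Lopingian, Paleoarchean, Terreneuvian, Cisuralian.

Paleoarchean → Terreneuvian → Cisuralian → Lopingian → Quaternary

The oldest of these is Paleoarchean (starts 3600 Ma) and the youngest is Quaternary (ends 0 Ma).
In between, by decreasing start age: Terreneuvian (538.8), Cisuralian (298.9), Lopingian (259.51).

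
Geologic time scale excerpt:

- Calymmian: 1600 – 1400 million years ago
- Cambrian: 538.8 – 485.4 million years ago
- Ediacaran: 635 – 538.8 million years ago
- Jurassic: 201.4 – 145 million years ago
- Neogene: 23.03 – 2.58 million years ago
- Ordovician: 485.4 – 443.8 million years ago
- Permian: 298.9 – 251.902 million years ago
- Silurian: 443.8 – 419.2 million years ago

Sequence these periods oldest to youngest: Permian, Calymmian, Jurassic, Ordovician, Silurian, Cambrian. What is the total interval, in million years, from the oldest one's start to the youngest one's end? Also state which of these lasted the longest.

Calymmian, Cambrian, Ordovician, Silurian, Permian, Jurassic; total span 1455 Myr; longest is Calymmian

From the excerpt: Permian 298.9–251.902; Calymmian 1600–1400; Jurassic 201.4–145; Ordovician 485.4–443.8; Silurian 443.8–419.2; Cambrian 538.8–485.4 (Ma).
Larger Ma is earlier, so the oldest is Calymmian and the youngest is Jurassic; oldest to youngest: Calymmian, Cambrian, Ordovician, Silurian, Permian, Jurassic.
Oldest start 1600 minus youngest end 145 gives 1455 Myr overall.
Individual lengths (start − end): Cambrian 53.4; Silurian 24.6; Ordovician 41.6; Jurassic 56.4; Calymmian 200; Permian 46.998. The largest is Calymmian at 200 Myr.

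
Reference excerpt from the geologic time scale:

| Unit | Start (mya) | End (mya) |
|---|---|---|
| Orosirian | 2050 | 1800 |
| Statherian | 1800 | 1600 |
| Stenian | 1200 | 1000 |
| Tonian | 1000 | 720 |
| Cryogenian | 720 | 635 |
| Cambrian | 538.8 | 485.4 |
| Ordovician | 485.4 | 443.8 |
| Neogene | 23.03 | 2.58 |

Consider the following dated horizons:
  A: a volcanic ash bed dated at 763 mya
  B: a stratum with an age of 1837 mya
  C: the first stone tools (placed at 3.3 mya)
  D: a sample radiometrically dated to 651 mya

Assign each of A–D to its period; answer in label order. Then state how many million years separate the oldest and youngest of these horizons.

A — Tonian; B — Orosirian; C — Neogene; D — Cryogenian; span 1833.7 million years

Match each age against the start–end ranges in the excerpt: A = 763 Ma → Tonian (1000–720); B = 1837 Ma → Orosirian (2050–1800); C = 3.3 Ma → Neogene (23.03–2.58); D = 651 Ma → Cryogenian (720–635).
The largest age is 1837 Ma and the smallest is 3.3 Ma; their difference is 1833.7 Myr.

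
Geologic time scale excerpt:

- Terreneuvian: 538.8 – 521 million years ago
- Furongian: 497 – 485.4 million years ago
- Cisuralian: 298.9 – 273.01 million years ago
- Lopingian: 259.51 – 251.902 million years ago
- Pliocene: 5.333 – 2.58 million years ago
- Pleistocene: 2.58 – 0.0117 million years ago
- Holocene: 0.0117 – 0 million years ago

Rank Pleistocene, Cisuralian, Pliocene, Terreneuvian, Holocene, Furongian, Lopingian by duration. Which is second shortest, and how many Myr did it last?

Durations: Pleistocene 2.5683; Cisuralian 25.89; Pliocene 2.753; Terreneuvian 17.8; Holocene 0.0117; Furongian 11.6; Lopingian 7.608 Myr.
Sorted shortest-first: Holocene (0.0117), Pleistocene (2.5683), Pliocene (2.753), Lopingian (7.608), Furongian (11.6), Terreneuvian (17.8), Cisuralian (25.89).
The second shortest is Pleistocene at 2.5683 Myr.

Pleistocene, 2.5683 million years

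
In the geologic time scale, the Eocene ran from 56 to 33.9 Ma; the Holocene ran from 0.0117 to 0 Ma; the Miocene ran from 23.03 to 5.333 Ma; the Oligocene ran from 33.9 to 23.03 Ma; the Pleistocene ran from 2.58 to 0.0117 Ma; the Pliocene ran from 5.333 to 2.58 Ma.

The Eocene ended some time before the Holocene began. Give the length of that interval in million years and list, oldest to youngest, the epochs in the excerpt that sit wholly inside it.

The Eocene closes at 33.9 Ma and the Holocene opens at 0.0117 Ma, so the interval is 33.9 − 0.0117 = 33.8883 Myr.
An epoch fits inside if it starts at or after 33.9 Ma and ends at or before 0.0117 Ma; oldest first that gives Oligocene, Miocene, Pliocene, Pleistocene.

33.8883 million years; Oligocene, Miocene, Pliocene, Pleistocene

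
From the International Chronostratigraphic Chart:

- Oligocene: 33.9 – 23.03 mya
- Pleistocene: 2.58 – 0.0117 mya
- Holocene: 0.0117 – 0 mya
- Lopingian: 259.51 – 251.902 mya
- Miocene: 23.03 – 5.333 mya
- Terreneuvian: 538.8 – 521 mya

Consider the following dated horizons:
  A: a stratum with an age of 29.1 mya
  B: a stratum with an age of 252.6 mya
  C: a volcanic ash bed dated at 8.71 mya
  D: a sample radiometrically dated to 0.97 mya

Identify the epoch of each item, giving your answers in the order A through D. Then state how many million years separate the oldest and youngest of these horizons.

Match each age against the start–end ranges in the excerpt: A = 29.1 Ma → Oligocene (33.9–23.03); B = 252.6 Ma → Lopingian (259.51–251.902); C = 8.71 Ma → Miocene (23.03–5.333); D = 0.97 Ma → Pleistocene (2.58–0.0117).
The largest age is 252.6 Ma and the smallest is 0.97 Ma; their difference is 251.63 Myr.

A — Oligocene; B — Lopingian; C — Miocene; D — Pleistocene; span 251.63 million years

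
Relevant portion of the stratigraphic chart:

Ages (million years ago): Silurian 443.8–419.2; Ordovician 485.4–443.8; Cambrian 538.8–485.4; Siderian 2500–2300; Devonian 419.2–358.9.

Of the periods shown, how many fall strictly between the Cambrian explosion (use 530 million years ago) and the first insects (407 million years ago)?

2

530 Ma sits inside the Cambrian (538.8–485.4) and 407 Ma inside the Devonian (419.2–358.9); neither of those is wholly between the two dates.
The listed periods lying completely between them are Ordovician, Silurian — 2 in all.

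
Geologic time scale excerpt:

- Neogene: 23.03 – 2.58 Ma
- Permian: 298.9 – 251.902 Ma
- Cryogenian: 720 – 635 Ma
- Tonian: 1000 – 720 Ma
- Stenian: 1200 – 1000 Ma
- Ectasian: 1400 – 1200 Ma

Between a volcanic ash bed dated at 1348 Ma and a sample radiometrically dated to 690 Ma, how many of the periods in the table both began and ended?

1348 Ma sits inside the Ectasian (1400–1200) and 690 Ma inside the Cryogenian (720–635); neither of those is wholly between the two dates.
The listed periods lying completely between them are Stenian, Tonian — 2 in all.

2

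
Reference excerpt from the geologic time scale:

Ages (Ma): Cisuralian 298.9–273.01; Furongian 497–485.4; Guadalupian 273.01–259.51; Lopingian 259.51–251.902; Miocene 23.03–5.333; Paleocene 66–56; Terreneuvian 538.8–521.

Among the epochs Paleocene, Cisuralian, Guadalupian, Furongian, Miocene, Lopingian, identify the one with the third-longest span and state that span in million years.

Guadalupian, 13.5 million years

Durations: Paleocene 10; Cisuralian 25.89; Guadalupian 13.5; Furongian 11.6; Miocene 17.697; Lopingian 7.608 Myr.
Sorted longest-first: Cisuralian (25.89), Miocene (17.697), Guadalupian (13.5), Furongian (11.6), Paleocene (10), Lopingian (7.608).
The third longest is Guadalupian at 13.5 Myr.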